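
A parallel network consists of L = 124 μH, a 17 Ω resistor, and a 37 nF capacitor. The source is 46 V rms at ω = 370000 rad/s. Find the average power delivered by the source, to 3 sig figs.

X_L = ωL = 45.9 Ω
X_C = 1/(ωC) = 73.0 Ω
Parallel: admittances add. Y = 1/R + 1/(jωL) + jωC
Y = (0.0588 − j0.00811) S
|Y| = 0.0594 S → |Z| = 1/|Y| = 16.8 Ω, ∠Z = −∠Y = 7.85°
I = V/|Z| = 2.73 A
P = VI cos φ = 46 × 2.73 × cos(7.85°) = 124 W

124 W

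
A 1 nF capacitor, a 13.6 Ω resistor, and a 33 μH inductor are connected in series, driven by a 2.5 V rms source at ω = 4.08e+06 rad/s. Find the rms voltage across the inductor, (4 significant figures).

3.024 V

X_L = ωL = 134.6 Ω
X_C = 1/(ωC) = 245.1 Ω
Net reactance X = X_L − X_C = -110.5 Ω
Z = 13.60 − j110.5 Ω
|Z| = √(13.60² + 110.5²) = 111.3 Ω
I = V/|Z| = 22.46 mA
V_L = I·|Z_L| = 0.02246 × 134.6 = 3.024 V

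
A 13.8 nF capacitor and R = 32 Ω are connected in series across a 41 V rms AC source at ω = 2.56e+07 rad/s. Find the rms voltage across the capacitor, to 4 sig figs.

3.613 V

X_C = 1/(ωC) = 2.831 Ω
Z = 32.00 − j2.831 Ω
|Z| = √(32.00² + 2.831²) = 32.12 Ω
I = V/|Z| = 1.276 A
V_C = I·|Z_C| = 1.276 × 2.831 = 3.613 V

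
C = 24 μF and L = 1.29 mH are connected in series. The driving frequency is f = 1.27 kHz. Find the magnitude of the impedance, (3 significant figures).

5.07 Ω

ω = 2πf = 7980 rad/s
X_L = ωL = 10.3 Ω
X_C = 1/(ωC) = 5.22 Ω
Net reactance X = X_L − X_C = 5.07 Ω
Z = j5.07 Ω
|Z| = √(0² + 5.07²) = 5.07 Ω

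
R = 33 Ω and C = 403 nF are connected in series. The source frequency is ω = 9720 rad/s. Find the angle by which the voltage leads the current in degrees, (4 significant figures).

-82.63°

X_C = 1/(ωC) = 255.3 Ω
Z = 33.00 − j255.3 Ω
|Z| = √(33.00² + 255.3²) = 257.4 Ω
∠Z = arctan(-255.3/33.00) = -82.63°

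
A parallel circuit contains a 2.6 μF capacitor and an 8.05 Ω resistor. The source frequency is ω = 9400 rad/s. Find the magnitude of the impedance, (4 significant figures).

X_C = 1/(ωC) = 40.92 Ω
Parallel: admittances add. Y = 1/R + jωC
Y = (0.1242 + j0.02444) S
|Y| = 0.1266 S → |Z| = 1/|Y| = 7.899 Ω, ∠Z = −∠Y = -11.13°

7.899 Ω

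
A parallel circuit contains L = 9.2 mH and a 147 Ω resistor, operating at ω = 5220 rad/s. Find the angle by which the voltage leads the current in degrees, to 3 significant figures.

71.9°

X_L = ωL = 48.0 Ω
Parallel: admittances add. Y = 1/R + 1/(jωL)
Y = (0.00680 − j0.0208) S
|Y| = 0.0219 S → |Z| = 1/|Y| = 45.6 Ω, ∠Z = −∠Y = 71.9°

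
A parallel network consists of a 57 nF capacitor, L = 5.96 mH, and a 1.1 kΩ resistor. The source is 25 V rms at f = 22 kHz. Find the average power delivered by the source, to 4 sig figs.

568.2 mW

ω = 2πf = 138200 rad/s
X_L = ωL = 823.9 Ω
X_C = 1/(ωC) = 126.9 Ω
Parallel: admittances add. Y = 1/R + 1/(jωL) + jωC
Y = (0.0009091 + j0.006665) S
|Y| = 0.006727 S → |Z| = 1/|Y| = 148.7 Ω, ∠Z = −∠Y = -82.23°
I = V/|Z| = 168.2 mA
P = VI cos φ = 25 × 0.1682 × cos(-82.23°) = 568.2 mW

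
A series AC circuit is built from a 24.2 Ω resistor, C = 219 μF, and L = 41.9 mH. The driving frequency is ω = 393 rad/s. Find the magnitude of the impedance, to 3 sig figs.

24.7 Ω

X_L = ωL = 16.5 Ω
X_C = 1/(ωC) = 11.6 Ω
Net reactance X = X_L − X_C = 4.85 Ω
Z = 24.2 + j4.85 Ω
|Z| = √(24.2² + 4.85²) = 24.7 Ω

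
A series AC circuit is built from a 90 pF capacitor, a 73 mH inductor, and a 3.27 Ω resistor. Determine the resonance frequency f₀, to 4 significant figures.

62.09 kHz

ω₀ = 1/√(LC) = 1/√(0.073 × 9e-11) = 390100 rad/s
f₀ = ω₀/(2π) = 62.09 kHz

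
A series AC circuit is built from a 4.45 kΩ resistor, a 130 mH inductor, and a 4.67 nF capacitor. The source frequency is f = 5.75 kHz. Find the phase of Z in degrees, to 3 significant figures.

ω = 2πf = 36130 rad/s
X_L = ωL = 4700 Ω
X_C = 1/(ωC) = 5930 Ω
Net reactance X = X_L − X_C = -1230 Ω
Z = 4450 − j1230 Ω
|Z| = √(4450² + 1230²) = 4620 Ω
∠Z = arctan(-1230/4450) = -15.5°

-15.5°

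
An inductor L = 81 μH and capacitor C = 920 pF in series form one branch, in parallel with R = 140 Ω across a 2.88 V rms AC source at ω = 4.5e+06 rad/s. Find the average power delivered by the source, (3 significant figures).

X_L = ωL = 364 Ω
X_C = 1/(ωC) = 242 Ω
Branch 1: Z₁ = R = 140 Ω
Branch 2 (series LC): Z₂ = j(X_L − X_C) = j123 Ω
Parallel: Z = Z₁Z₂/(Z₁+Z₂), |Z| = 92.4 Ω, ∠Z = 48.7°
I = V/|Z| = 31.2 mA
P = VI cos φ = 2.88 × 0.0312 × cos(48.7°) = 59.2 mW

59.2 mW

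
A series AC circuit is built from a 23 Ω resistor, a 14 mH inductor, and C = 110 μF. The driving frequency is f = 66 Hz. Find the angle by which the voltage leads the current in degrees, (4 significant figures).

ω = 2πf = 414.7 rad/s
X_L = ωL = 5.806 Ω
X_C = 1/(ωC) = 21.92 Ω
Net reactance X = X_L − X_C = -16.12 Ω
Z = 23.00 − j16.12 Ω
|Z| = √(23.00² + 16.12²) = 28.08 Ω
∠Z = arctan(-16.12/23.00) = -35.02°

-35.02°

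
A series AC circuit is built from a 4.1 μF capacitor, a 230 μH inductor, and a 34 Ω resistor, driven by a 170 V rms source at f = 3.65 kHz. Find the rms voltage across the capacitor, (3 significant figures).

ω = 2πf = 22930 rad/s
X_L = ωL = 5.27 Ω
X_C = 1/(ωC) = 10.6 Ω
Net reactance X = X_L − X_C = -5.36 Ω
Z = 34.0 − j5.36 Ω
|Z| = √(34.0² + 5.36²) = 34.4 Ω
I = V/|Z| = 4.94 A
V_C = I·|Z_C| = 4.94 × 10.6 = 52.5 V

52.5 V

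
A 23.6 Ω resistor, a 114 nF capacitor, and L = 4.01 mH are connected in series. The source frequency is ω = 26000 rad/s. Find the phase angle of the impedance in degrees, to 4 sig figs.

X_L = ωL = 104.3 Ω
X_C = 1/(ωC) = 337.4 Ω
Net reactance X = X_L − X_C = -233.1 Ω
Z = 23.60 − j233.1 Ω
|Z| = √(23.60² + 233.1²) = 234.3 Ω
∠Z = arctan(-233.1/23.60) = -84.22°

-84.22°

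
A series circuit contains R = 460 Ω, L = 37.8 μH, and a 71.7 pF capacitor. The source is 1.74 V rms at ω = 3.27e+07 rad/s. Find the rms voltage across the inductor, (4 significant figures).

2.310 V

X_L = ωL = 1236 Ω
X_C = 1/(ωC) = 426.5 Ω
Net reactance X = X_L − X_C = 809.5 Ω
Z = 460.0 + j809.5 Ω
|Z| = √(460.0² + 809.5²) = 931.1 Ω
I = V/|Z| = 1.869 mA
V_L = I·|Z_L| = 0.001869 × 1236 = 2.310 V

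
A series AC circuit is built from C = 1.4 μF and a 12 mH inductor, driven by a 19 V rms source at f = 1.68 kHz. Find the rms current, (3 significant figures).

322 mA

ω = 2πf = 10560 rad/s
X_L = ωL = 127 Ω
X_C = 1/(ωC) = 67.7 Ω
Net reactance X = X_L − X_C = 59.0 Ω
Z = j59.0 Ω
|Z| = √(0² + 59.0²) = 59.0 Ω
I = V/|Z| = 19/59.0 = 322 mA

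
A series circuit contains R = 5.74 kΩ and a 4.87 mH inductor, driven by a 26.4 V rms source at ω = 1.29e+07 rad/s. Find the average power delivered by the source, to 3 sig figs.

1.01 mW

X_L = ωL = 62800 Ω
Z = 5740 + j62800 Ω
|Z| = √(5740² + 62800²) = 63100 Ω
∠Z = arctan(62800/5740) = 84.8°
I = V/|Z| = 418 μA
P = VI cos φ = 26.4 × 0.000418 × cos(84.8°) = 1.01 mW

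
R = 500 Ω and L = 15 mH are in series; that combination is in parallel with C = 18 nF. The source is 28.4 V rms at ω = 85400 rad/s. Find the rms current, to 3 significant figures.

25.5 mA

X_L = ωL = 1280 Ω
X_C = 1/(ωC) = 651 Ω
Branch 1 (R+jX_L): Z₁ = 500 + j1280 Ω, |Z₁| = 1380 Ω
Branch 2 (−jX_C): Z₂ = −j651 Ω
Parallel: Z = Z₁Z₂/(Z₁+Z₂), |Z| = 1110 Ω, ∠Z = -72.9°
I = V/|Z| = 28.4/1110 = 25.5 mA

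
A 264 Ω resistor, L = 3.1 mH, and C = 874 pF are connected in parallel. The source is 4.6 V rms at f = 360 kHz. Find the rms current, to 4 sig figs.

ω = 2πf = 2.262e+06 rad/s
X_L = ωL = 7012 Ω
X_C = 1/(ωC) = 505.8 Ω
Parallel: admittances add. Y = 1/R + 1/(jωL) + jωC
Y = (0.003788 + j0.001834) S
|Y| = 0.004209 S → |Z| = 1/|Y| = 237.6 Ω, ∠Z = −∠Y = -25.84°
I = V/|Z| = 4.6/237.6 = 19.36 mA

19.36 mA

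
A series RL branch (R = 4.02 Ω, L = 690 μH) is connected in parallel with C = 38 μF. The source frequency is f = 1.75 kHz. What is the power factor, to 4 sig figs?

0.1706

ω = 2πf = 11000 rad/s
X_L = ωL = 7.587 Ω
X_C = 1/(ωC) = 2.393 Ω
Branch 1 (R+jX_L): Z₁ = 4.020 + j7.587 Ω, |Z₁| = 8.586 Ω
Branch 2 (−jX_C): Z₂ = −j2.393 Ω
Parallel: Z = Z₁Z₂/(Z₁+Z₂), |Z| = 3.129 Ω, ∠Z = -80.18°
cos φ = cos(-80.18°) = 0.1706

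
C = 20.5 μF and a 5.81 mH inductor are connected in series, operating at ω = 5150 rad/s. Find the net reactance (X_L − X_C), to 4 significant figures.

20.45 Ω

X_L = ωL = 29.92 Ω
X_C = 1/(ωC) = 9.472 Ω
X = 29.92 − 9.472 = 20.45 Ω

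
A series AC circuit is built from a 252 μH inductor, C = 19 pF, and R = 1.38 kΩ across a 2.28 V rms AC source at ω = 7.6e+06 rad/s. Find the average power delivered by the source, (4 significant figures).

X_L = ωL = 1915 Ω
X_C = 1/(ωC) = 6925 Ω
Net reactance X = X_L − X_C = -5010 Ω
Z = 1380 − j5010 Ω
|Z| = √(1380² + 5010²) = 5197 Ω
∠Z = arctan(-5010/1380) = -74.60°
I = V/|Z| = 438.7 μA
P = VI cos φ = 2.28 × 0.0004387 × cos(-74.60°) = 265.7 μW

265.7 μW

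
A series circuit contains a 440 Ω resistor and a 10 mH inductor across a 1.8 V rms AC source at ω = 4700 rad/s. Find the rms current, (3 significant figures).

X_L = ωL = 47.0 Ω
Z = 440 + j47.0 Ω
|Z| = √(440² + 47.0²) = 443 Ω
I = V/|Z| = 1.8/443 = 4.07 mA

4.07 mA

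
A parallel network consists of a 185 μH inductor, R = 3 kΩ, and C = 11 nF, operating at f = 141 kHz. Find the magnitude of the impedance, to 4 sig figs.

273.3 Ω

ω = 2πf = 885900 rad/s
X_L = ωL = 163.9 Ω
X_C = 1/(ωC) = 102.6 Ω
Parallel: admittances add. Y = 1/R + 1/(jωL) + jωC
Y = (0.0003333 + j0.003644) S
|Y| = 0.003659 S → |Z| = 1/|Y| = 273.3 Ω, ∠Z = −∠Y = -84.77°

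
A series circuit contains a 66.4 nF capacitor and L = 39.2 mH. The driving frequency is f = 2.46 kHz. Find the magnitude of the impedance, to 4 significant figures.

368.5 Ω

ω = 2πf = 15460 rad/s
X_L = ωL = 605.9 Ω
X_C = 1/(ωC) = 974.4 Ω
Net reactance X = X_L − X_C = -368.5 Ω
Z = − j368.5 Ω
|Z| = √(0² + 368.5²) = 368.5 Ω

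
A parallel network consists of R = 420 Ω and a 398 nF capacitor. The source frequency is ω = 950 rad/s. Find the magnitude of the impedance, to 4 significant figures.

414.8 Ω

X_C = 1/(ωC) = 2645 Ω
Parallel: admittances add. Y = 1/R + jωC
Y = (0.002381 + j0.0003781) S
|Y| = 0.002411 S → |Z| = 1/|Y| = 414.8 Ω, ∠Z = −∠Y = -9.023°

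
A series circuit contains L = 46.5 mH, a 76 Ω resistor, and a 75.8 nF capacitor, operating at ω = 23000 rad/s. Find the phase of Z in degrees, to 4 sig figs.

X_L = ωL = 1070 Ω
X_C = 1/(ωC) = 573.6 Ω
Net reactance X = X_L − X_C = 495.9 Ω
Z = 76.00 + j495.9 Ω
|Z| = √(76.00² + 495.9²) = 501.7 Ω
∠Z = arctan(495.9/76.00) = 81.29°

81.29°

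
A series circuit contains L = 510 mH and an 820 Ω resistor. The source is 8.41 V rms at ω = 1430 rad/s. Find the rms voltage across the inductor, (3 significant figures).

5.59 V

X_L = ωL = 729 Ω
Z = 820 + j729 Ω
|Z| = √(820² + 729²) = 1100 Ω
I = V/|Z| = 7.66 mA
V_L = I·|Z_L| = 0.00766 × 729 = 5.59 V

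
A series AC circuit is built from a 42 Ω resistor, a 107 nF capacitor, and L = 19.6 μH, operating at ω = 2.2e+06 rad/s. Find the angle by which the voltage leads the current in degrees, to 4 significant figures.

42.78°

X_L = ωL = 43.12 Ω
X_C = 1/(ωC) = 4.248 Ω
Net reactance X = X_L − X_C = 38.87 Ω
Z = 42.00 + j38.87 Ω
|Z| = √(42.00² + 38.87²) = 57.23 Ω
∠Z = arctan(38.87/42.00) = 42.78°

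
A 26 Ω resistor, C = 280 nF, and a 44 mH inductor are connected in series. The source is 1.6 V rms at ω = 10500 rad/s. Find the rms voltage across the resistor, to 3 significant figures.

X_L = ωL = 462 Ω
X_C = 1/(ωC) = 340 Ω
Net reactance X = X_L − X_C = 122 Ω
Z = 26.0 + j122 Ω
|Z| = √(26.0² + 122²) = 125 Ω
I = V/|Z| = 12.8 mA
V_R = I·|Z_R| = 0.0128 × 26.0 = 0.334 V

0.334 V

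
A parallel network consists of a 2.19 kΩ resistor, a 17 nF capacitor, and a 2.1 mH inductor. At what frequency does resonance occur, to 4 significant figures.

ω₀ = 1/√(LC) = 1/√(0.0021 × 1.7e-08) = 167400 rad/s
f₀ = ω₀/(2π) = 26.64 kHz

26.64 kHz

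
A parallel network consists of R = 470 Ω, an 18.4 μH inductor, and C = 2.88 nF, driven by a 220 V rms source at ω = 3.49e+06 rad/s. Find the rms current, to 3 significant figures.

X_L = ωL = 64.2 Ω
X_C = 1/(ωC) = 99.5 Ω
Parallel: admittances add. Y = 1/R + 1/(jωL) + jωC
Y = (0.00213 − j0.00552) S
|Y| = 0.00592 S → |Z| = 1/|Y| = 169 Ω, ∠Z = −∠Y = 68.9°
I = V/|Z| = 220/169 = 1.30 A

1.30 A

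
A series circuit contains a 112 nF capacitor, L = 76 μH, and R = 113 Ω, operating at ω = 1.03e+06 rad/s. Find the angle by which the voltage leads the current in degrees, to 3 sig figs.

X_L = ωL = 78.3 Ω
X_C = 1/(ωC) = 8.67 Ω
Net reactance X = X_L − X_C = 69.6 Ω
Z = 113 + j69.6 Ω
|Z| = √(113² + 69.6²) = 133 Ω
∠Z = arctan(69.6/113) = 31.6°

31.6°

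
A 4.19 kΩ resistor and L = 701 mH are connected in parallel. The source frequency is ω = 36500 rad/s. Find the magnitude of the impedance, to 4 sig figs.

4135 Ω

X_L = ωL = 25590 Ω
Parallel: admittances add. Y = 1/R + 1/(jωL)
Y = (0.0002387 − j3.908e-05) S
|Y| = 0.0002418 S → |Z| = 1/|Y| = 4135 Ω, ∠Z = −∠Y = 9.300°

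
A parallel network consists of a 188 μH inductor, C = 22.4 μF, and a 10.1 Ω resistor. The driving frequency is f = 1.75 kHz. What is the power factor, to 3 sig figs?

0.385

ω = 2πf = 11000 rad/s
X_L = ωL = 2.07 Ω
X_C = 1/(ωC) = 4.06 Ω
Parallel: admittances add. Y = 1/R + 1/(jωL) + jωC
Y = (0.0990 − j0.237) S
|Y| = 0.257 S → |Z| = 1/|Y| = 3.89 Ω, ∠Z = −∠Y = 67.4°
cos φ = cos(67.4°) = 0.385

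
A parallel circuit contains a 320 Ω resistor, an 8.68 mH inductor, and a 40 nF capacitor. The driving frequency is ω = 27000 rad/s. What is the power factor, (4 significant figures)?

X_L = ωL = 234.4 Ω
X_C = 1/(ωC) = 925.9 Ω
Parallel: admittances add. Y = 1/R + 1/(jωL) + jωC
Y = (0.003125 − j0.003187) S
|Y| = 0.004463 S → |Z| = 1/|Y| = 224.0 Ω, ∠Z = −∠Y = 45.56°
cos φ = cos(45.56°) = 0.7001

0.7001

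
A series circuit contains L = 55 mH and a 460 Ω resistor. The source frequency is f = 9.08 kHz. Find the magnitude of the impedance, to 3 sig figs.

ω = 2πf = 57050 rad/s
X_L = ωL = 3140 Ω
Z = 460 + j3140 Ω
|Z| = √(460² + 3140²) = 3170 Ω

3170 Ω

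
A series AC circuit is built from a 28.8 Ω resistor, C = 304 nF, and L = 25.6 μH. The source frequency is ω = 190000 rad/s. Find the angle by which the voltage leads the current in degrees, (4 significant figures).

X_L = ωL = 4.864 Ω
X_C = 1/(ωC) = 17.31 Ω
Net reactance X = X_L − X_C = -12.45 Ω
Z = 28.80 − j12.45 Ω
|Z| = √(28.80² + 12.45²) = 31.38 Ω
∠Z = arctan(-12.45/28.80) = -23.38°

-23.38°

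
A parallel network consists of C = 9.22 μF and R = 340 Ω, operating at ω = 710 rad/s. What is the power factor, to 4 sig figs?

X_C = 1/(ωC) = 152.8 Ω
Parallel: admittances add. Y = 1/R + jωC
Y = (0.002941 + j0.006546) S
|Y| = 0.007177 S → |Z| = 1/|Y| = 139.3 Ω, ∠Z = −∠Y = -65.81°
cos φ = cos(-65.81°) = 0.4098

0.4098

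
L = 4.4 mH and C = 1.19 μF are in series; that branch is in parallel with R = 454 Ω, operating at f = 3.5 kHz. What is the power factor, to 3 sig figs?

ω = 2πf = 21990 rad/s
X_L = ωL = 96.8 Ω
X_C = 1/(ωC) = 38.2 Ω
Branch 1: Z₁ = R = 454 Ω
Branch 2 (series LC): Z₂ = j(X_L − X_C) = j58.5 Ω
Parallel: Z = Z₁Z₂/(Z₁+Z₂), |Z| = 58.1 Ω, ∠Z = 82.7°
cos φ = cos(82.7°) = 0.128

0.128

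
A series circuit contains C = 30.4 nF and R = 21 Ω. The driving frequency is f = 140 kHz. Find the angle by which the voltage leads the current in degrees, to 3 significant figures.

ω = 2πf = 879600 rad/s
X_C = 1/(ωC) = 37.4 Ω
Z = 21.0 − j37.4 Ω
|Z| = √(21.0² + 37.4²) = 42.9 Ω
∠Z = arctan(-37.4/21.0) = -60.7°

-60.7°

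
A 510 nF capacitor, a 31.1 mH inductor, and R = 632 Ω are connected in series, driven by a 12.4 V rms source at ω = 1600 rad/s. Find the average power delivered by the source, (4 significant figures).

54.54 mW

X_L = ωL = 49.76 Ω
X_C = 1/(ωC) = 1225 Ω
Net reactance X = X_L − X_C = -1176 Ω
Z = 632.0 − j1176 Ω
|Z| = √(632.0² + 1176²) = 1335 Ω
∠Z = arctan(-1176/632.0) = -61.74°
I = V/|Z| = 9.290 mA
P = VI cos φ = 12.4 × 0.009290 × cos(-61.74°) = 54.54 mW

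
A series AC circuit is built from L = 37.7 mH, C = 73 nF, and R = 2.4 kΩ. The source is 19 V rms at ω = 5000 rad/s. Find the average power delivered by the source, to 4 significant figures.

70.62 mW

X_L = ωL = 188.5 Ω
X_C = 1/(ωC) = 2740 Ω
Net reactance X = X_L − X_C = -2551 Ω
Z = 2400 − j2551 Ω
|Z| = √(2400² + 2551²) = 3503 Ω
∠Z = arctan(-2551/2400) = -46.75°
I = V/|Z| = 5.424 mA
P = VI cos φ = 19 × 0.005424 × cos(-46.75°) = 70.62 mW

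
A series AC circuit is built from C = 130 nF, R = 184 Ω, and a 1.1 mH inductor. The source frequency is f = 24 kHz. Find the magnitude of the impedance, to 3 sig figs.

ω = 2πf = 150800 rad/s
X_L = ωL = 166 Ω
X_C = 1/(ωC) = 51.0 Ω
Net reactance X = X_L − X_C = 115 Ω
Z = 184 + j115 Ω
|Z| = √(184² + 115²) = 217 Ω

217 Ω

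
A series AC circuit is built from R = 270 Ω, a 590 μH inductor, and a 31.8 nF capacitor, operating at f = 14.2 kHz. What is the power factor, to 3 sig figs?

ω = 2πf = 89220 rad/s
X_L = ωL = 52.6 Ω
X_C = 1/(ωC) = 352 Ω
Net reactance X = X_L − X_C = -300 Ω
Z = 270 − j300 Ω
|Z| = √(270² + 300²) = 403 Ω
∠Z = arctan(-300/270) = -48.0°
cos φ = cos(-48.0°) = 0.669

0.669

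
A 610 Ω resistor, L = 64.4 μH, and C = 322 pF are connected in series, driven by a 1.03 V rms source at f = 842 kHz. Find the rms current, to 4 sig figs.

1.566 mA

ω = 2πf = 5.29e+06 rad/s
X_L = ωL = 340.7 Ω
X_C = 1/(ωC) = 587.0 Ω
Net reactance X = X_L − X_C = -246.3 Ω
Z = 610.0 − j246.3 Ω
|Z| = √(610.0² + 246.3²) = 657.9 Ω
I = V/|Z| = 1.03/657.9 = 1.566 mA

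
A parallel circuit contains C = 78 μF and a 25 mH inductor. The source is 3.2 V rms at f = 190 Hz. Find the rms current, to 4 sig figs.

190.8 mA

ω = 2πf = 1194 rad/s
X_L = ωL = 29.85 Ω
X_C = 1/(ωC) = 10.74 Ω
Parallel: admittances add. Y = 1/(jωL) + jωC
Y = (0 + j0.05961) S
|Y| = 0.05961 S → |Z| = 1/|Y| = 16.78 Ω, ∠Z = −∠Y = -90.00°
I = V/|Z| = 3.2/16.78 = 190.8 mA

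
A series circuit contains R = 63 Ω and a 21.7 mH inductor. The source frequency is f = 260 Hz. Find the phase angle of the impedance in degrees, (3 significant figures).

29.4°

ω = 2πf = 1634 rad/s
X_L = ωL = 35.4 Ω
Z = 63.0 + j35.4 Ω
|Z| = √(63.0² + 35.4²) = 72.3 Ω
∠Z = arctan(35.4/63.0) = 29.4°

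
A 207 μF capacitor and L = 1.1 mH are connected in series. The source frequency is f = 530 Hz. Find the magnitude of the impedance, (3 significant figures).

ω = 2πf = 3330 rad/s
X_L = ωL = 3.66 Ω
X_C = 1/(ωC) = 1.45 Ω
Net reactance X = X_L − X_C = 2.21 Ω
Z = j2.21 Ω
|Z| = √(0² + 2.21²) = 2.21 Ω

2.21 Ω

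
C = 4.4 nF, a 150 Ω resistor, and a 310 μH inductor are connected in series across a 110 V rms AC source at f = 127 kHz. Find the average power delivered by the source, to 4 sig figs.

ω = 2πf = 798000 rad/s
X_L = ωL = 247.4 Ω
X_C = 1/(ωC) = 284.8 Ω
Net reactance X = X_L − X_C = -37.45 Ω
Z = 150.0 − j37.45 Ω
|Z| = √(150.0² + 37.45²) = 154.6 Ω
∠Z = arctan(-37.45/150.0) = -14.02°
I = V/|Z| = 711.5 mA
P = VI cos φ = 110 × 0.7115 × cos(-14.02°) = 75.93 W

75.93 W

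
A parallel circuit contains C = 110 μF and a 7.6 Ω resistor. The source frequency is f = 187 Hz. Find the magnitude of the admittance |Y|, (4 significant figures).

184.4 mS

ω = 2πf = 1175 rad/s
X_C = 1/(ωC) = 7.737 Ω
Parallel: admittances add. Y = 1/R + jωC
Y = (0.1316 + j0.1292) S
|Y| = 0.1844 S → |Z| = 1/|Y| = 5.422 Ω, ∠Z = −∠Y = -44.49°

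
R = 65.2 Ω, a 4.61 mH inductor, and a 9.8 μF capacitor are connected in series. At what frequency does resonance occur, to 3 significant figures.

ω₀ = 1/√(LC) = 1/√(0.00461 × 9.8e-06) = 4705 rad/s
f₀ = ω₀/(2π) = 749 Hz

749 Hz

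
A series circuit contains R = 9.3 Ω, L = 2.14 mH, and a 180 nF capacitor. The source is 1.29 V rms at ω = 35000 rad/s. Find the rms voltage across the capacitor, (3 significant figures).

X_L = ωL = 74.9 Ω
X_C = 1/(ωC) = 159 Ω
Net reactance X = X_L − X_C = -83.8 Ω
Z = 9.30 − j83.8 Ω
|Z| = √(9.30² + 83.8²) = 84.3 Ω
I = V/|Z| = 15.3 mA
V_C = I·|Z_C| = 0.0153 × 159 = 2.43 V

2.43 V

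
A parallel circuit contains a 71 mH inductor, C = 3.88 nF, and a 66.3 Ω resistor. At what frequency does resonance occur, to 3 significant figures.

ω₀ = 1/√(LC) = 1/√(0.071 × 3.88e-09) = 60250 rad/s
f₀ = ω₀/(2π) = 9.59 kHz

9.59 kHz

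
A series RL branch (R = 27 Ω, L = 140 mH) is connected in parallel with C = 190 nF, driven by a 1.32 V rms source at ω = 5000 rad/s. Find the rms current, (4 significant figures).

633.1 μA

X_L = ωL = 700.0 Ω
X_C = 1/(ωC) = 1053 Ω
Branch 1 (R+jX_L): Z₁ = 27.00 + j700.0 Ω, |Z₁| = 700.5 Ω
Branch 2 (−jX_C): Z₂ = −j1053 Ω
Parallel: Z = Z₁Z₂/(Z₁+Z₂), |Z| = 2085 Ω, ∠Z = 83.41°
I = V/|Z| = 1.32/2085 = 633.1 μA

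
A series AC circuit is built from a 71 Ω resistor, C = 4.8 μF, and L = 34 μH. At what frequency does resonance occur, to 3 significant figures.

ω₀ = 1/√(LC) = 1/√(3.4e-05 × 4.8e-06) = 78280 rad/s
f₀ = ω₀/(2π) = 12.5 kHz

12.5 kHz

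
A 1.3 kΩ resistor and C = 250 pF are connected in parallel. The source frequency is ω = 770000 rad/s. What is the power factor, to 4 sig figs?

X_C = 1/(ωC) = 5195 Ω
Parallel: admittances add. Y = 1/R + jωC
Y = (0.0007692 + j0.0001925) S
|Y| = 0.0007930 S → |Z| = 1/|Y| = 1261 Ω, ∠Z = −∠Y = -14.05°
cos φ = cos(-14.05°) = 0.9701

0.9701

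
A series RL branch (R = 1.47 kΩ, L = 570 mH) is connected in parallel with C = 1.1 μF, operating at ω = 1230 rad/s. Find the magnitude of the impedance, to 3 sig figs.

819 Ω

X_L = ωL = 701 Ω
X_C = 1/(ωC) = 739 Ω
Branch 1 (R+jX_L): Z₁ = 1470 + j701 Ω, |Z₁| = 1630 Ω
Branch 2 (−jX_C): Z₂ = −j739 Ω
Parallel: Z = Z₁Z₂/(Z₁+Z₂), |Z| = 819 Ω, ∠Z = -63.0°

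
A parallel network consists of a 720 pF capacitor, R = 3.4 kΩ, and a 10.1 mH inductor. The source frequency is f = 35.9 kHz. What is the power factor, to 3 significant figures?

ω = 2πf = 225600 rad/s
X_L = ωL = 2280 Ω
X_C = 1/(ωC) = 6160 Ω
Parallel: admittances add. Y = 1/R + 1/(jωL) + jωC
Y = (0.000294 − j0.000277) S
|Y| = 0.000404 S → |Z| = 1/|Y| = 2480 Ω, ∠Z = −∠Y = 43.2°
cos φ = cos(43.2°) = 0.729

0.729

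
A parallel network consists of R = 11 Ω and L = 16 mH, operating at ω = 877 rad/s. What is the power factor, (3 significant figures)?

0.787

X_L = ωL = 14.0 Ω
Parallel: admittances add. Y = 1/R + 1/(jωL)
Y = (0.0909 − j0.0713) S
|Y| = 0.116 S → |Z| = 1/|Y| = 8.66 Ω, ∠Z = −∠Y = 38.1°
cos φ = cos(38.1°) = 0.787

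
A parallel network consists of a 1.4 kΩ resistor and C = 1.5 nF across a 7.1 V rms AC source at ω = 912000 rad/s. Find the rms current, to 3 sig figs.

11.0 mA

X_C = 1/(ωC) = 731 Ω
Parallel: admittances add. Y = 1/R + jωC
Y = (0.000714 + j0.00137) S
|Y| = 0.00154 S → |Z| = 1/|Y| = 648 Ω, ∠Z = −∠Y = -62.4°
I = V/|Z| = 7.1/648 = 11.0 mA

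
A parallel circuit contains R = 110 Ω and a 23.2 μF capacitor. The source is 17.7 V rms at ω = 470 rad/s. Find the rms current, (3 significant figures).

251 mA

X_C = 1/(ωC) = 91.7 Ω
Parallel: admittances add. Y = 1/R + jωC
Y = (0.00909 + j0.0109) S
|Y| = 0.0142 S → |Z| = 1/|Y| = 70.4 Ω, ∠Z = −∠Y = -50.2°
I = V/|Z| = 17.7/70.4 = 251 mA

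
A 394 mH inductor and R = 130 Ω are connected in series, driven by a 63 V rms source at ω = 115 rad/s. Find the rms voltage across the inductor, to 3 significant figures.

20.7 V

X_L = ωL = 45.3 Ω
Z = 130 + j45.3 Ω
|Z| = √(130² + 45.3²) = 138 Ω
I = V/|Z| = 458 mA
V_L = I·|Z_L| = 0.458 × 45.3 = 20.7 V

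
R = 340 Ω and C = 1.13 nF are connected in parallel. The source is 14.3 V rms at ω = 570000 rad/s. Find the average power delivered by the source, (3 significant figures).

601 mW

X_C = 1/(ωC) = 1550 Ω
Parallel: admittances add. Y = 1/R + jωC
Y = (0.00294 + j0.000644) S
|Y| = 0.00301 S → |Z| = 1/|Y| = 332 Ω, ∠Z = −∠Y = -12.4°
I = V/|Z| = 43.1 mA
P = VI cos φ = 14.3 × 0.0431 × cos(-12.4°) = 601 mW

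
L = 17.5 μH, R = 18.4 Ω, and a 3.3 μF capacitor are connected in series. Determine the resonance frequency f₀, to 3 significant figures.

ω₀ = 1/√(LC) = 1/√(1.75e-05 × 3.3e-06) = 131600 rad/s
f₀ = ω₀/(2π) = 20.9 kHz

20.9 kHz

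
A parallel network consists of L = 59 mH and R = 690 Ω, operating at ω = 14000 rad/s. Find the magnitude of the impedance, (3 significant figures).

X_L = ωL = 826 Ω
Parallel: admittances add. Y = 1/R + 1/(jωL)
Y = (0.00145 − j0.00121) S
|Y| = 0.00189 S → |Z| = 1/|Y| = 530 Ω, ∠Z = −∠Y = 39.9°

530 Ω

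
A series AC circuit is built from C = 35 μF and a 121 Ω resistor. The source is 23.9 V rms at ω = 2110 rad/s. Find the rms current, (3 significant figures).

X_C = 1/(ωC) = 13.5 Ω
Z = 121 − j13.5 Ω
|Z| = √(121² + 13.5²) = 122 Ω
I = V/|Z| = 23.9/122 = 196 mA

196 mA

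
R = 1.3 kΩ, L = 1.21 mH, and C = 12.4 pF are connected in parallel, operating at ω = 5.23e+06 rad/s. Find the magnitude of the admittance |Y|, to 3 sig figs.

X_L = ωL = 6330 Ω
X_C = 1/(ωC) = 15400 Ω
Parallel: admittances add. Y = 1/R + 1/(jωL) + jωC
Y = (0.000769 − j9.32e-05) S
|Y| = 0.000775 S → |Z| = 1/|Y| = 1290 Ω, ∠Z = −∠Y = 6.91°

775 μS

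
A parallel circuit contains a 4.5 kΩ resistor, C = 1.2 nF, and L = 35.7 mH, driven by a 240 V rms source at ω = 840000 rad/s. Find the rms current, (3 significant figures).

X_L = ωL = 30000 Ω
X_C = 1/(ωC) = 992 Ω
Parallel: admittances add. Y = 1/R + 1/(jωL) + jωC
Y = (0.000222 + j0.000975) S
|Y| = 0.00100 S → |Z| = 1/|Y| = 1000 Ω, ∠Z = −∠Y = -77.2°
I = V/|Z| = 240/1000 = 240 mA

240 mA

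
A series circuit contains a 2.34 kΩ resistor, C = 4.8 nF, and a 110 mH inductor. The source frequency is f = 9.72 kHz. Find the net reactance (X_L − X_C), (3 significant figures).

3310 Ω

ω = 2πf = 61070 rad/s
X_L = ωL = 6720 Ω
X_C = 1/(ωC) = 3410 Ω
X = 6720 − 3410 = 3310 Ω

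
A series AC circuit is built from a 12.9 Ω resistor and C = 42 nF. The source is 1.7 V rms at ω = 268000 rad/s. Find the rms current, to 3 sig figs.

X_C = 1/(ωC) = 88.8 Ω
Z = 12.9 − j88.8 Ω
|Z| = √(12.9² + 88.8²) = 89.8 Ω
I = V/|Z| = 1.7/89.8 = 18.9 mA

18.9 mA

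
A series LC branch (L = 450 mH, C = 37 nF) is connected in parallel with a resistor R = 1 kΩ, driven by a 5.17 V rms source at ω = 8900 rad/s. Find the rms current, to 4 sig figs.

X_L = ωL = 4005 Ω
X_C = 1/(ωC) = 3037 Ω
Branch 1: Z₁ = R = 1000 Ω
Branch 2 (series LC): Z₂ = j(X_L − X_C) = j968.3 Ω
Parallel: Z = Z₁Z₂/(Z₁+Z₂), |Z| = 695.6 Ω, ∠Z = 45.92°
I = V/|Z| = 5.17/695.6 = 7.432 mA

7.432 mA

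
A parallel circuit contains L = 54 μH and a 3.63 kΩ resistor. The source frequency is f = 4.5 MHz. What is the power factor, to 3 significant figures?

ω = 2πf = 2.827e+07 rad/s
X_L = ωL = 1530 Ω
Parallel: admittances add. Y = 1/R + 1/(jωL)
Y = (0.000275 − j0.000655) S
|Y| = 0.000711 S → |Z| = 1/|Y| = 1410 Ω, ∠Z = −∠Y = 67.2°
cos φ = cos(67.2°) = 0.388

0.388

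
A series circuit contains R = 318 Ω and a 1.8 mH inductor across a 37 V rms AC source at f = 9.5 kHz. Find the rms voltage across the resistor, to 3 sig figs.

35.1 V

ω = 2πf = 59690 rad/s
X_L = ωL = 107 Ω
Z = 318 + j107 Ω
|Z| = √(318² + 107²) = 336 Ω
I = V/|Z| = 110 mA
V_R = I·|Z_R| = 0.110 × 318 = 35.1 V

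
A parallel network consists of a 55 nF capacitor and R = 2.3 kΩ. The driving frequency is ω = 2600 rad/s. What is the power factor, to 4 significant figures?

0.9499

X_C = 1/(ωC) = 6993 Ω
Parallel: admittances add. Y = 1/R + jωC
Y = (0.0004348 + j0.0001430) S
|Y| = 0.0004577 S → |Z| = 1/|Y| = 2185 Ω, ∠Z = −∠Y = -18.21°
cos φ = cos(-18.21°) = 0.9499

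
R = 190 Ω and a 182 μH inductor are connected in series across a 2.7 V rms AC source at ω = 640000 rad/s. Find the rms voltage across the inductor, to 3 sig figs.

X_L = ωL = 116 Ω
Z = 190 + j116 Ω
|Z| = √(190² + 116²) = 223 Ω
I = V/|Z| = 12.1 mA
V_L = I·|Z_L| = 0.0121 × 116 = 1.41 V

1.41 V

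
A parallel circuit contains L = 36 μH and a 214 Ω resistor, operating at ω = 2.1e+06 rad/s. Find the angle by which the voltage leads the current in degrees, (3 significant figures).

X_L = ωL = 75.6 Ω
Parallel: admittances add. Y = 1/R + 1/(jωL)
Y = (0.00467 − j0.0132) S
|Y| = 0.0140 S → |Z| = 1/|Y| = 71.3 Ω, ∠Z = −∠Y = 70.5°

70.5°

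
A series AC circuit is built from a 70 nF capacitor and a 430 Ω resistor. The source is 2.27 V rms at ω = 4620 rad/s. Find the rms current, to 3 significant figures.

727 μA

X_C = 1/(ωC) = 3090 Ω
Z = 430 − j3090 Ω
|Z| = √(430² + 3090²) = 3120 Ω
I = V/|Z| = 2.27/3120 = 727 μA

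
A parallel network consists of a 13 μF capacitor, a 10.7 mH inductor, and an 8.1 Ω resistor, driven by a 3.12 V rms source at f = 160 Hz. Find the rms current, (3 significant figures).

ω = 2πf = 1005 rad/s
X_L = ωL = 10.8 Ω
X_C = 1/(ωC) = 76.5 Ω
Parallel: admittances add. Y = 1/R + 1/(jωL) + jωC
Y = (0.123 − j0.0799) S
|Y| = 0.147 S → |Z| = 1/|Y| = 6.80 Ω, ∠Z = −∠Y = 32.9°
I = V/|Z| = 3.12/6.80 = 459 mA

459 mA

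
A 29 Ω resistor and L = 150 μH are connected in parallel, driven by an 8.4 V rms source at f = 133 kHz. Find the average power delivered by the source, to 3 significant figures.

2.43 W

ω = 2πf = 835700 rad/s
X_L = ωL = 125 Ω
Parallel: admittances add. Y = 1/R + 1/(jωL)
Y = (0.0345 − j0.00798) S
|Y| = 0.0354 S → |Z| = 1/|Y| = 28.3 Ω, ∠Z = −∠Y = 13.0°
I = V/|Z| = 297 mA
P = VI cos φ = 8.4 × 0.297 × cos(13.0°) = 2.43 W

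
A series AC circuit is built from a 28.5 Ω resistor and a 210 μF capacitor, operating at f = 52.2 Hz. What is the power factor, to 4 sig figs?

0.8910

ω = 2πf = 328.0 rad/s
X_C = 1/(ωC) = 14.52 Ω
Z = 28.50 − j14.52 Ω
|Z| = √(28.50² + 14.52²) = 31.99 Ω
∠Z = arctan(-14.52/28.50) = -27.00°
cos φ = cos(-27.00°) = 0.8910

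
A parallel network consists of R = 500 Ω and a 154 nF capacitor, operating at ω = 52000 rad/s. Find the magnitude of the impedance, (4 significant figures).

X_C = 1/(ωC) = 124.9 Ω
Parallel: admittances add. Y = 1/R + jωC
Y = (0.002000 + j0.008008) S
|Y| = 0.008254 S → |Z| = 1/|Y| = 121.2 Ω, ∠Z = −∠Y = -75.98°

121.2 Ω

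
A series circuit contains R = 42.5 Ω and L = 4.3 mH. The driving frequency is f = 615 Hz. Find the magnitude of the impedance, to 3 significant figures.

45.6 Ω

ω = 2πf = 3864 rad/s
X_L = ωL = 16.6 Ω
Z = 42.5 + j16.6 Ω
|Z| = √(42.5² + 16.6²) = 45.6 Ω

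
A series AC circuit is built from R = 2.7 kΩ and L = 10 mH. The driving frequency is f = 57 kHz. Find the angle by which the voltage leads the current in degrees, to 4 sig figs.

52.99°

ω = 2πf = 358100 rad/s
X_L = ωL = 3581 Ω
Z = 2700 + j3581 Ω
|Z| = √(2700² + 3581²) = 4485 Ω
∠Z = arctan(3581/2700) = 52.99°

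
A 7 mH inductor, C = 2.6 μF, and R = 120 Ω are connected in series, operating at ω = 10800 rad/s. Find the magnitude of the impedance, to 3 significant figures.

126 Ω

X_L = ωL = 75.6 Ω
X_C = 1/(ωC) = 35.6 Ω
Net reactance X = X_L − X_C = 40.0 Ω
Z = 120 + j40.0 Ω
|Z| = √(120² + 40.0²) = 126 Ω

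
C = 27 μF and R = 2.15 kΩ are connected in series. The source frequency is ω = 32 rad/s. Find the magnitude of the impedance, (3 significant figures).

X_C = 1/(ωC) = 1160 Ω
Z = 2150 − j1160 Ω
|Z| = √(2150² + 1160²) = 2440 Ω

2440 Ω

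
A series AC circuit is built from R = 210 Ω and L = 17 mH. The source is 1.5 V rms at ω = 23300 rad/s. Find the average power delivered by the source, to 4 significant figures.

X_L = ωL = 396.1 Ω
Z = 210.0 + j396.1 Ω
|Z| = √(210.0² + 396.1²) = 448.3 Ω
∠Z = arctan(396.1/210.0) = 62.07°
I = V/|Z| = 3.346 mA
P = VI cos φ = 1.5 × 0.003346 × cos(62.07°) = 2.351 mW

2.351 mW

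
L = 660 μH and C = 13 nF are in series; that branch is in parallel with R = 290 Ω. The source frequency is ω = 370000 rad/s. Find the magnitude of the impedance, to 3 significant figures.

X_L = ωL = 244 Ω
X_C = 1/(ωC) = 208 Ω
Branch 1: Z₁ = R = 290 Ω
Branch 2 (series LC): Z₂ = j(X_L − X_C) = j36.3 Ω
Parallel: Z = Z₁Z₂/(Z₁+Z₂), |Z| = 36.0 Ω, ∠Z = 82.9°

36.0 Ω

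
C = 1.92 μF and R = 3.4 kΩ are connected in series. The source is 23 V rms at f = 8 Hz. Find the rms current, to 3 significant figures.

2.11 mA

ω = 2πf = 50.27 rad/s
X_C = 1/(ωC) = 10400 Ω
Z = 3400 − j10400 Ω
|Z| = √(3400² + 10400²) = 10900 Ω
I = V/|Z| = 23/10900 = 2.11 mA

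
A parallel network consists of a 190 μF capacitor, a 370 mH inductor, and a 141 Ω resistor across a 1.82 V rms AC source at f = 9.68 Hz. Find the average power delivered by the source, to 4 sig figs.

ω = 2πf = 60.82 rad/s
X_L = ωL = 22.50 Ω
X_C = 1/(ωC) = 86.53 Ω
Parallel: admittances add. Y = 1/R + 1/(jωL) + jωC
Y = (0.007092 − j0.03288) S
|Y| = 0.03364 S → |Z| = 1/|Y| = 29.73 Ω, ∠Z = −∠Y = 77.83°
I = V/|Z| = 61.22 mA
P = VI cos φ = 1.82 × 0.06122 × cos(77.83°) = 23.49 mW

23.49 mW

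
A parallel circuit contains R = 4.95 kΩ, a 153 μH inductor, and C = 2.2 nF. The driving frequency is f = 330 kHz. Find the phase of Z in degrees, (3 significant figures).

ω = 2πf = 2.073e+06 rad/s
X_L = ωL = 317 Ω
X_C = 1/(ωC) = 219 Ω
Parallel: admittances add. Y = 1/R + 1/(jωL) + jωC
Y = (0.000202 + j0.00141) S
|Y| = 0.00142 S → |Z| = 1/|Y| = 702 Ω, ∠Z = −∠Y = -81.8°

-81.8°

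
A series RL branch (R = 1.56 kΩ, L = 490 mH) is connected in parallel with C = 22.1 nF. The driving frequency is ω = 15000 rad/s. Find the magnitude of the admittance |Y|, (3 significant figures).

X_L = ωL = 7350 Ω
X_C = 1/(ωC) = 3020 Ω
Branch 1 (R+jX_L): Z₁ = 1560 + j7350 Ω, |Z₁| = 7510 Ω
Branch 2 (−jX_C): Z₂ = −j3020 Ω
Parallel: Z = Z₁Z₂/(Z₁+Z₂), |Z| = 4920 Ω, ∠Z = -82.2°
|Y| = 1/|Z| = 203 μS

203 μS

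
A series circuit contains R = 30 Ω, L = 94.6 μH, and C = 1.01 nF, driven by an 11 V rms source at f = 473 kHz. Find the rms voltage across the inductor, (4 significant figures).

51.51 V

ω = 2πf = 2.972e+06 rad/s
X_L = ωL = 281.1 Ω
X_C = 1/(ωC) = 333.1 Ω
Net reactance X = X_L − X_C = -52.00 Ω
Z = 30.00 − j52.00 Ω
|Z| = √(30.00² + 52.00²) = 60.04 Ω
I = V/|Z| = 183.2 mA
V_L = I·|Z_L| = 0.1832 × 281.1 = 51.51 V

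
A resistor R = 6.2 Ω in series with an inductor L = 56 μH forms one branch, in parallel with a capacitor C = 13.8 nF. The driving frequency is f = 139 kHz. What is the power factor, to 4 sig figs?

ω = 2πf = 873400 rad/s
X_L = ωL = 48.91 Ω
X_C = 1/(ωC) = 82.97 Ω
Branch 1 (R+jX_L): Z₁ = 6.200 + j48.91 Ω, |Z₁| = 49.30 Ω
Branch 2 (−jX_C): Z₂ = −j82.97 Ω
Parallel: Z = Z₁Z₂/(Z₁+Z₂), |Z| = 118.1 Ω, ∠Z = 72.46°
cos φ = cos(72.46°) = 0.3014

0.3014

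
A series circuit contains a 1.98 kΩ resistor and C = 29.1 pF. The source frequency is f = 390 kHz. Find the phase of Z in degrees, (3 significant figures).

-82.0°

ω = 2πf = 2.45e+06 rad/s
X_C = 1/(ωC) = 14000 Ω
Z = 1980 − j14000 Ω
|Z| = √(1980² + 14000²) = 14200 Ω
∠Z = arctan(-14000/1980) = -82.0°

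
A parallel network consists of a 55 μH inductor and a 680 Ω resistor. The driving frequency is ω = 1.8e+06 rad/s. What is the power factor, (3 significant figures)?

0.144

X_L = ωL = 99.0 Ω
Parallel: admittances add. Y = 1/R + 1/(jωL)
Y = (0.00147 − j0.0101) S
|Y| = 0.0102 S → |Z| = 1/|Y| = 98.0 Ω, ∠Z = −∠Y = 81.7°
cos φ = cos(81.7°) = 0.144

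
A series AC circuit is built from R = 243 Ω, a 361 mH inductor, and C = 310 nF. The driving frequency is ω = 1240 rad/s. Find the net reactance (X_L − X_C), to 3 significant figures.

-2150 Ω

X_L = ωL = 448 Ω
X_C = 1/(ωC) = 2600 Ω
X = 448 − 2600 = -2150 Ω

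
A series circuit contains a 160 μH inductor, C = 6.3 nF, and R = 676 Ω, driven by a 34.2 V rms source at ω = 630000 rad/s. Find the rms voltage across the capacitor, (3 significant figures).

12.4 V

X_L = ωL = 101 Ω
X_C = 1/(ωC) = 252 Ω
Net reactance X = X_L − X_C = -151 Ω
Z = 676 − j151 Ω
|Z| = √(676² + 151²) = 693 Ω
I = V/|Z| = 49.4 mA
V_C = I·|Z_C| = 0.0494 × 252 = 12.4 V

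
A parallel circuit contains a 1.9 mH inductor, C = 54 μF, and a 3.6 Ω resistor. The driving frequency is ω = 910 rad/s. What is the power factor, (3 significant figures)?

0.465

X_L = ωL = 1.73 Ω
X_C = 1/(ωC) = 20.4 Ω
Parallel: admittances add. Y = 1/R + 1/(jωL) + jωC
Y = (0.278 − j0.529) S
|Y| = 0.598 S → |Z| = 1/|Y| = 1.67 Ω, ∠Z = −∠Y = 62.3°
cos φ = cos(62.3°) = 0.465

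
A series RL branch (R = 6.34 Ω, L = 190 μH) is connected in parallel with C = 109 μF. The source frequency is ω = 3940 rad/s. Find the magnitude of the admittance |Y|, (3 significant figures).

440 mS

X_L = ωL = 0.749 Ω
X_C = 1/(ωC) = 2.33 Ω
Branch 1 (R+jX_L): Z₁ = 6.34 + j0.749 Ω, |Z₁| = 6.38 Ω
Branch 2 (−jX_C): Z₂ = −j2.33 Ω
Parallel: Z = Z₁Z₂/(Z₁+Z₂), |Z| = 2.28 Ω, ∠Z = -69.3°
|Y| = 1/|Z| = 440 mS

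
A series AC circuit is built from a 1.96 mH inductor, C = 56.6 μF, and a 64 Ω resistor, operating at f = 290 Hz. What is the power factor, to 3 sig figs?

ω = 2πf = 1822 rad/s
X_L = ωL = 3.57 Ω
X_C = 1/(ωC) = 9.70 Ω
Net reactance X = X_L − X_C = -6.12 Ω
Z = 64.0 − j6.12 Ω
|Z| = √(64.0² + 6.12²) = 64.3 Ω
∠Z = arctan(-6.12/64.0) = -5.47°
cos φ = cos(-5.47°) = 0.995

0.995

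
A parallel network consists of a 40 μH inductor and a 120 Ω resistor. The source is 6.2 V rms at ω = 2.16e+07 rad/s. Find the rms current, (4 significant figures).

52.16 mA

X_L = ωL = 864.0 Ω
Parallel: admittances add. Y = 1/R + 1/(jωL)
Y = (0.008333 − j0.001157) S
|Y| = 0.008413 S → |Z| = 1/|Y| = 118.9 Ω, ∠Z = −∠Y = 7.907°
I = V/|Z| = 6.2/118.9 = 52.16 mA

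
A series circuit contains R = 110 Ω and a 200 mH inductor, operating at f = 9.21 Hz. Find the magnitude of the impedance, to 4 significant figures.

ω = 2πf = 57.87 rad/s
X_L = ωL = 11.57 Ω
Z = 110.0 + j11.57 Ω
|Z| = √(110.0² + 11.57²) = 110.6 Ω

110.6 Ω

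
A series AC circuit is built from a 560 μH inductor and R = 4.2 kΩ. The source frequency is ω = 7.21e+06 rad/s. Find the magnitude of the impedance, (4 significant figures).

5826 Ω

X_L = ωL = 4038 Ω
Z = 4200 + j4038 Ω
|Z| = √(4200² + 4038²) = 5826 Ω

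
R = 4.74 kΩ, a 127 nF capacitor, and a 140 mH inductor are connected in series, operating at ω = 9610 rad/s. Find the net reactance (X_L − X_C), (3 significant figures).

526 Ω

X_L = ωL = 1350 Ω
X_C = 1/(ωC) = 819 Ω
X = 1350 − 819 = 526 Ω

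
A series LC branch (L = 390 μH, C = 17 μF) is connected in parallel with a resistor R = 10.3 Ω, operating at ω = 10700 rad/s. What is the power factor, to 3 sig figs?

X_L = ωL = 4.17 Ω
X_C = 1/(ωC) = 5.50 Ω
Branch 1: Z₁ = R = 10.3 Ω
Branch 2 (series LC): Z₂ = j(X_L − X_C) = −j1.32 Ω
Parallel: Z = Z₁Z₂/(Z₁+Z₂), |Z| = 1.31 Ω, ∠Z = -82.7°
cos φ = cos(-82.7°) = 0.128

0.128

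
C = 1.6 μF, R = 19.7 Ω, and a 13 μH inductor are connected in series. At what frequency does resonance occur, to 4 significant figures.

ω₀ = 1/√(LC) = 1/√(1.3e-05 × 1.6e-06) = 219300 rad/s
f₀ = ω₀/(2π) = 34.90 kHz

34.90 kHz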